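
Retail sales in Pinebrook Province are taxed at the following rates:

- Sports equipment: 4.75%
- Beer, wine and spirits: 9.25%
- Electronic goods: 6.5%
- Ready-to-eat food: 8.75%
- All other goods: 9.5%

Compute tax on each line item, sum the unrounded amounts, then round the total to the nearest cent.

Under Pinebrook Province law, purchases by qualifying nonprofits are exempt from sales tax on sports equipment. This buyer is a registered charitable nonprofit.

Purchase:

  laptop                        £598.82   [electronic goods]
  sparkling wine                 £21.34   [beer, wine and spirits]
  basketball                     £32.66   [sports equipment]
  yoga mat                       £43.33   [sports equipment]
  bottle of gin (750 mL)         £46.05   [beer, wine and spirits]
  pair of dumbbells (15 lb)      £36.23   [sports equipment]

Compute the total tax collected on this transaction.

Laptop £598.82: electronic goods → 6.5% → £38.9233
Sparkling wine £21.34: beer, wine and spirits → 9.25% → £1.97395
Basketball £32.66: sports equipment, buyer-exempt → 0% → £0.00
Yoga mat £43.33: sports equipment, buyer-exempt → 0% → £0.00
Bottle of gin (750 mL) £46.05: beer, wine and spirits → 9.25% → £4.259625
Pair of dumbbells (15 lb) £36.23: sports equipment, buyer-exempt → 0% → £0.00
Unrounded tax sum = £45.156875 → £45.16

£45.16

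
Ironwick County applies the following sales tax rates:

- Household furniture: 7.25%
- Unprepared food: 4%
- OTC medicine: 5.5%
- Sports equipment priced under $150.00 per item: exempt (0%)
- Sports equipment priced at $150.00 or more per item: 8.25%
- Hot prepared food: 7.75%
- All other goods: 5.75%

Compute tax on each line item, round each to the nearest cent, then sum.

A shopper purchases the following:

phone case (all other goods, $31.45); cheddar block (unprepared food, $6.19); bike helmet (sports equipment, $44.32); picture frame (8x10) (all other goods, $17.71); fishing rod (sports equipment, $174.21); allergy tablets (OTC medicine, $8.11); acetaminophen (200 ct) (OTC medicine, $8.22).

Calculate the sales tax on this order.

$18.35

Phone case $31.45: all other goods → 5.75% → $1.81
Cheddar block $6.19: unprepared food → 4% → $0.25
Bike helmet $44.32: sports equipment, under $150.00 → 0% → $0.00
Picture frame (8x10) $17.71: all other goods → 5.75% → $1.02
Fishing rod $174.21: sports equipment, $150.00 or more → 8.25% → $14.37
Allergy tablets $8.11: OTC medicine → 5.5% → $0.45
Acetaminophen (200 ct) $8.22: OTC medicine → 5.5% → $0.45
Total tax = $1.81 + $0.25 + $1.02 + $14.37 + $0.45 + $0.45 = $18.35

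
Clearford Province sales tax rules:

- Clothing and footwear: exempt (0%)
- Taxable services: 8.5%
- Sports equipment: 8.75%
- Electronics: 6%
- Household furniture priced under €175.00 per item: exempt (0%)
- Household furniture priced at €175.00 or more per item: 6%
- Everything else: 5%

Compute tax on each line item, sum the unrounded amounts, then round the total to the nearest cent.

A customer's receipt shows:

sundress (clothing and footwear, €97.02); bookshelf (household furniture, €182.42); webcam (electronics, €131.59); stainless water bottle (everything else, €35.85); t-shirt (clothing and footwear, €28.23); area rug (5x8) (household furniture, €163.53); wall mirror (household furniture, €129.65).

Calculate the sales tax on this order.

€20.63

Sundress €97.02: clothing and footwear → 0% → €0.00
Bookshelf €182.42: household furniture, €175.00 or more → 6% → €10.9452
Webcam €131.59: electronics → 6% → €7.8954
Stainless water bottle €35.85: everything else → 5% → €1.7925
T-shirt €28.23: clothing and footwear → 0% → €0.00
Area rug (5x8) €163.53: household furniture, under €175.00 → 0% → €0.00
Wall mirror €129.65: household furniture, under €175.00 → 0% → €0.00
Unrounded tax sum = €20.6331 → €20.63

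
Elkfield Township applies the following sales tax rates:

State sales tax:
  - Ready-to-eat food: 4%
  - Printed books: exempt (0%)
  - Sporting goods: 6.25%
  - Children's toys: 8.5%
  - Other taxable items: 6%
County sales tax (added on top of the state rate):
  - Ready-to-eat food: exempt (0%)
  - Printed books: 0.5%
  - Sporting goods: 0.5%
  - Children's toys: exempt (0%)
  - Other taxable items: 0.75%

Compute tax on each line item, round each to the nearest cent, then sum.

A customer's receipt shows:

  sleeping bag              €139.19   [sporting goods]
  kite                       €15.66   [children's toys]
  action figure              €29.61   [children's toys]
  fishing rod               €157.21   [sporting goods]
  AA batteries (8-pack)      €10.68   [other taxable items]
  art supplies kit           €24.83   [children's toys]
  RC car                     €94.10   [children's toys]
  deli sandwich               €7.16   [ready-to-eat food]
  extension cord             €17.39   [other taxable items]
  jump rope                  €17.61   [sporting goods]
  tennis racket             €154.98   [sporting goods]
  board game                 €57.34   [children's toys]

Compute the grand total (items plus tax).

Sleeping bag €139.19: sporting goods → 6.25% + 0.5% county = 6.75% → €9.40
Kite €15.66: children's toys → 8.5% + 0% county = 8.5% → €1.33
Action figure €29.61: children's toys → 8.5% + 0% county = 8.5% → €2.52
Fishing rod €157.21: sporting goods → 6.25% + 0.5% county = 6.75% → €10.61
AA batteries (8-pack) €10.68: other taxable items → 6% + 0.75% county = 6.75% → €0.72
Art supplies kit €24.83: children's toys → 8.5% + 0% county = 8.5% → €2.11
RC car €94.10: children's toys → 8.5% + 0% county = 8.5% → €8.00
Deli sandwich €7.16: ready-to-eat food → 4% + 0% county = 4% → €0.29
Extension cord €17.39: other taxable items → 6% + 0.75% county = 6.75% → €1.17
Jump rope €17.61: sporting goods → 6.25% + 0.5% county = 6.75% → €1.19
Tennis racket €154.98: sporting goods → 6.25% + 0.5% county = 6.75% → €10.46
Board game €57.34: children's toys → 8.5% + 0% county = 8.5% → €4.87
Subtotal = €725.76; tax = €52.67; total due = €778.43

€778.43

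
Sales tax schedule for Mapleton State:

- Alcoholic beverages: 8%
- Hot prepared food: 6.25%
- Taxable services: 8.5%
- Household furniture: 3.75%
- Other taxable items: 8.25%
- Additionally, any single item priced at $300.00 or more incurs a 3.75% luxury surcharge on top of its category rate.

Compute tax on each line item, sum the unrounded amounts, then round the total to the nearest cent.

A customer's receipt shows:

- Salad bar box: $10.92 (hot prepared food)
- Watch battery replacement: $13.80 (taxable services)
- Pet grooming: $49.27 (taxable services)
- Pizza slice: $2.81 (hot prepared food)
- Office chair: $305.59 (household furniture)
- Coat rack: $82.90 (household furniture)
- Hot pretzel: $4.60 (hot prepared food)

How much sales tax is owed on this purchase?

Salad bar box $10.92: hot prepared food → 6.25% → $0.6825
Watch battery replacement $13.80: taxable services → 8.5% → $1.173
Pet grooming $49.27: taxable services → 8.5% → $4.18795
Pizza slice $2.81: hot prepared food → 6.25% → $0.175625
Office chair $305.59: household furniture → 3.75% + 3.75% surcharge = 7.5% → $22.91925
Coat rack $82.90: household furniture → 3.75% → $3.10875
Hot pretzel $4.60: hot prepared food → 6.25% → $0.2875
Unrounded tax sum = $32.534575 → $32.53

$32.53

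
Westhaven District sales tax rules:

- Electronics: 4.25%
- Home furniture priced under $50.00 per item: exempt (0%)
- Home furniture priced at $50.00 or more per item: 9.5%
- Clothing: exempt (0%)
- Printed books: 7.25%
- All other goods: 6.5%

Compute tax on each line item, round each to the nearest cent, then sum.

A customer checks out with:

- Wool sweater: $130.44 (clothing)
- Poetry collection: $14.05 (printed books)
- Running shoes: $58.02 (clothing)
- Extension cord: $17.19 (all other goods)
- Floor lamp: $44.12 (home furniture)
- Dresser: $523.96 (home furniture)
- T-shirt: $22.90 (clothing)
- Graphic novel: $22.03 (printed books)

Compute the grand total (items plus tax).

Wool sweater $130.44: clothing → 0% → $0.00
Poetry collection $14.05: printed books → 7.25% → $1.02
Running shoes $58.02: clothing → 0% → $0.00
Extension cord $17.19: all other goods → 6.5% → $1.12
Floor lamp $44.12: home furniture, under $50.00 → 0% → $0.00
Dresser $523.96: home furniture, $50.00 or more → 9.5% → $49.78
T-shirt $22.90: clothing → 0% → $0.00
Graphic novel $22.03: printed books → 7.25% → $1.60
Subtotal = $832.71; tax = $53.52; total due = $886.23

$886.23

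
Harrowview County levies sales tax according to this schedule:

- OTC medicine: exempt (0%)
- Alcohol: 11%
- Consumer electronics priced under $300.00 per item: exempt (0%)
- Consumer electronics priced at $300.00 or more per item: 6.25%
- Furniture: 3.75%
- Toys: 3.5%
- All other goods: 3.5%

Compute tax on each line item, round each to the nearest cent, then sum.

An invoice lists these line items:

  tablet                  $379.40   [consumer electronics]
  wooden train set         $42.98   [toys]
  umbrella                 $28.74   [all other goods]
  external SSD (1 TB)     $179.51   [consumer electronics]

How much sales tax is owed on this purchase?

$26.22

Tablet $379.40: consumer electronics, $300.00 or more → 6.25% → $23.71
Wooden train set $42.98: toys → 3.5% → $1.50
Umbrella $28.74: all other goods → 3.5% → $1.01
External SSD (1 TB) $179.51: consumer electronics, under $300.00 → 0% → $0.00
Total tax = $23.71 + $1.50 + $1.01 = $26.22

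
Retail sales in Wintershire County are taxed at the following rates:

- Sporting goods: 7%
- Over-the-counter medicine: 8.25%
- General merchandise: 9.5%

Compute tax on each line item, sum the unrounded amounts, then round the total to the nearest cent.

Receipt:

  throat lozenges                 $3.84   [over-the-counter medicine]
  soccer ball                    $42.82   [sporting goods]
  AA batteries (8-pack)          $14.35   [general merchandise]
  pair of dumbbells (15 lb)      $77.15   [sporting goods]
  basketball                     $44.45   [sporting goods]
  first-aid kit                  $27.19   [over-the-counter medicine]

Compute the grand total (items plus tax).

Throat lozenges $3.84: over-the-counter medicine → 8.25% → $0.3168
Soccer ball $42.82: sporting goods → 7% → $2.9974
AA batteries (8-pack) $14.35: general merchandise → 9.5% → $1.36325
Pair of dumbbells (15 lb) $77.15: sporting goods → 7% → $5.4005
Basketball $44.45: sporting goods → 7% → $3.1115
First-aid kit $27.19: over-the-counter medicine → 8.25% → $2.243175
Subtotal = $209.80; unrounded tax = $15.432625 → $15.43; total due = $225.23

$225.23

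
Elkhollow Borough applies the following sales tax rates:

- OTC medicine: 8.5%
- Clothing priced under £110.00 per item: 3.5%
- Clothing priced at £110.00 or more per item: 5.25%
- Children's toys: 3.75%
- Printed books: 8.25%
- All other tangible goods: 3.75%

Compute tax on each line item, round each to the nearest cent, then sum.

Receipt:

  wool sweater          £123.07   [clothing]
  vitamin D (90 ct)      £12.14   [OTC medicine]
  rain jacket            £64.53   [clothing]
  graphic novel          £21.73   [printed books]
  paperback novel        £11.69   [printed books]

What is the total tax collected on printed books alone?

£2.75

Graphic novel £21.73: printed books → 8.25% → £1.79
Paperback novel £11.69: printed books → 8.25% → £0.96
Tax on printed books = £1.79 + £0.96 = £2.75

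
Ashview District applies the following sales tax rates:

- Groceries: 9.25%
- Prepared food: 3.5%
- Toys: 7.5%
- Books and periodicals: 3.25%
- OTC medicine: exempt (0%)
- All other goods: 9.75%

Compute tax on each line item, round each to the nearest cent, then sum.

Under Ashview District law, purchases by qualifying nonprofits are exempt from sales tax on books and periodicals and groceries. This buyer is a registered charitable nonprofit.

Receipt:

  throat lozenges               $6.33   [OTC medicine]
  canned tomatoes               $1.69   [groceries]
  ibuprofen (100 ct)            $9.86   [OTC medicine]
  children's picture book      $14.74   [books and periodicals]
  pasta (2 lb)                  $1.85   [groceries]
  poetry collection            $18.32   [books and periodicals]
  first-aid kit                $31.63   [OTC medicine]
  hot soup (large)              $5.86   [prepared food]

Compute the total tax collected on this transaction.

$0.21

Throat lozenges $6.33: OTC medicine → 0% → $0.00
Canned tomatoes $1.69: groceries, buyer-exempt → 0% → $0.00
Ibuprofen (100 ct) $9.86: OTC medicine → 0% → $0.00
Children's picture book $14.74: books and periodicals, buyer-exempt → 0% → $0.00
Pasta (2 lb) $1.85: groceries, buyer-exempt → 0% → $0.00
Poetry collection $18.32: books and periodicals, buyer-exempt → 0% → $0.00
First-aid kit $31.63: OTC medicine → 0% → $0.00
Hot soup (large) $5.86: prepared food → 3.5% → $0.21
Total tax = $0.21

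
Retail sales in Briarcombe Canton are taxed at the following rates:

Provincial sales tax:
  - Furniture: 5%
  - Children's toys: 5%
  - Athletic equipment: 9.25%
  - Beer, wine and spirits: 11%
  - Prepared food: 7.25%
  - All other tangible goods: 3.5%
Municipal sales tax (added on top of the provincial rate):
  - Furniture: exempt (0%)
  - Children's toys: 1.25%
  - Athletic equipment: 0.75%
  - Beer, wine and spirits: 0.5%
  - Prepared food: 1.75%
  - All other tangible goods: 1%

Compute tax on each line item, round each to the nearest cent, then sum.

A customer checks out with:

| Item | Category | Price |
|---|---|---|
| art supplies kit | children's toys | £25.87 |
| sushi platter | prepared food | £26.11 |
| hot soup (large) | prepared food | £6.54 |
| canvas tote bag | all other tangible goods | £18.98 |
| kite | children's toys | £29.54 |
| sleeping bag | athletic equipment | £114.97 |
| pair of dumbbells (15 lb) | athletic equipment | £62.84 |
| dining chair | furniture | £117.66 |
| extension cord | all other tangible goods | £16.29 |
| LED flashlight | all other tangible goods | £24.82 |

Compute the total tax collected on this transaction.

Art supplies kit £25.87: children's toys → 5% + 1.25% municipal = 6.25% → £1.62
Sushi platter £26.11: prepared food → 7.25% + 1.75% municipal = 9% → £2.35
Hot soup (large) £6.54: prepared food → 7.25% + 1.75% municipal = 9% → £0.59
Canvas tote bag £18.98: all other tangible goods → 3.5% + 1% municipal = 4.5% → £0.85
Kite £29.54: children's toys → 5% + 1.25% municipal = 6.25% → £1.85
Sleeping bag £114.97: athletic equipment → 9.25% + 0.75% municipal = 10% → £11.50
Pair of dumbbells (15 lb) £62.84: athletic equipment → 9.25% + 0.75% municipal = 10% → £6.28
Dining chair £117.66: furniture → 5% + 0% municipal = 5% → £5.88
Extension cord £16.29: all other tangible goods → 3.5% + 1% municipal = 4.5% → £0.73
LED flashlight £24.82: all other tangible goods → 3.5% + 1% municipal = 4.5% → £1.12
Total tax = £1.62 + £2.35 + £0.59 + £0.85 + £1.85 + £11.50 + £6.28 + £5.88 + £0.73 + £1.12 = £32.77

£32.77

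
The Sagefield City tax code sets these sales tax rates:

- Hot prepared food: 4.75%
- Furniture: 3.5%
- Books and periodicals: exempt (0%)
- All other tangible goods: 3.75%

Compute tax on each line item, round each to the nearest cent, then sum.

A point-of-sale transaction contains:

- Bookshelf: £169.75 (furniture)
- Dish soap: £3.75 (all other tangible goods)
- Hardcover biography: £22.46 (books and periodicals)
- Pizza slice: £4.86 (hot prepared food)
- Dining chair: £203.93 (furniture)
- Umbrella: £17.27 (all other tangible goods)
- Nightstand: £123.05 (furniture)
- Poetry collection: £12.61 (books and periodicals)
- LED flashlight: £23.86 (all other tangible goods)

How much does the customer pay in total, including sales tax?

Bookshelf £169.75: furniture → 3.5% → £5.94
Dish soap £3.75: all other tangible goods → 3.75% → £0.14
Hardcover biography £22.46: books and periodicals → 0% → £0.00
Pizza slice £4.86: hot prepared food → 4.75% → £0.23
Dining chair £203.93: furniture → 3.5% → £7.14
Umbrella £17.27: all other tangible goods → 3.75% → £0.65
Nightstand £123.05: furniture → 3.5% → £4.31
Poetry collection £12.61: books and periodicals → 0% → £0.00
LED flashlight £23.86: all other tangible goods → 3.75% → £0.89
Subtotal = £581.54; tax = £19.30; total due = £600.84

£600.84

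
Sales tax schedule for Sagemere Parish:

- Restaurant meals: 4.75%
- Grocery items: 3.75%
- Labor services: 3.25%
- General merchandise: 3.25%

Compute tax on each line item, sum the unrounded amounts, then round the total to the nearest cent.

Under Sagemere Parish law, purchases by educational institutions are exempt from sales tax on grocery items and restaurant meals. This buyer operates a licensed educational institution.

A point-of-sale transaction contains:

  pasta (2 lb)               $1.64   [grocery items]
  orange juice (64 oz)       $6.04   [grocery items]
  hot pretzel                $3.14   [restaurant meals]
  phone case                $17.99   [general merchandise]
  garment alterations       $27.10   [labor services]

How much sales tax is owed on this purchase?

$1.47

Pasta (2 lb) $1.64: grocery items, buyer-exempt → 0% → $0.00
Orange juice (64 oz) $6.04: grocery items, buyer-exempt → 0% → $0.00
Hot pretzel $3.14: restaurant meals, buyer-exempt → 0% → $0.00
Phone case $17.99: general merchandise → 3.25% → $0.584675
Garment alterations $27.10: labor services → 3.25% → $0.88075
Unrounded tax sum = $1.465425 → $1.47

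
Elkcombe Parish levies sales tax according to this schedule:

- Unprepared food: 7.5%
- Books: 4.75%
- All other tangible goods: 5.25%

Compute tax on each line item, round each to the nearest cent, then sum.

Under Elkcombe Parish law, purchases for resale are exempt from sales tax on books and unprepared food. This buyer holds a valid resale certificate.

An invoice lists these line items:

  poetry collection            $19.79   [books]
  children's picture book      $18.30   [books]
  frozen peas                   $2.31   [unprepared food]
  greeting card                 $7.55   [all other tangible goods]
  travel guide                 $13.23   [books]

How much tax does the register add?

$0.40

Poetry collection $19.79: books, buyer-exempt → 0% → $0.00
Children's picture book $18.30: books, buyer-exempt → 0% → $0.00
Frozen peas $2.31: unprepared food, buyer-exempt → 0% → $0.00
Greeting card $7.55: all other tangible goods → 5.25% → $0.40
Travel guide $13.23: books, buyer-exempt → 0% → $0.00
Total tax = $0.40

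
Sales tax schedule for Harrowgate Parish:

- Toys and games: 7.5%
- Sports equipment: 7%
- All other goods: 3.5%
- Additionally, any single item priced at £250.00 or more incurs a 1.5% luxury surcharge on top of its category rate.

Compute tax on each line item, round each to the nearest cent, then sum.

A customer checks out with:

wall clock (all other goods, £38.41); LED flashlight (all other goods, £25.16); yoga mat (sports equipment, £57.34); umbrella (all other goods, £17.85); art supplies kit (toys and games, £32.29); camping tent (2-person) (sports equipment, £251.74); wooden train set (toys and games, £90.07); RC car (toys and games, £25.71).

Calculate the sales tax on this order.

£39.36

Wall clock £38.41: all other goods → 3.5% → £1.34
LED flashlight £25.16: all other goods → 3.5% → £0.88
Yoga mat £57.34: sports equipment → 7% → £4.01
Umbrella £17.85: all other goods → 3.5% → £0.62
Art supplies kit £32.29: toys and games → 7.5% → £2.42
Camping tent (2-person) £251.74: sports equipment → 7% + 1.5% surcharge = 8.5% → £21.40
Wooden train set £90.07: toys and games → 7.5% → £6.76
RC car £25.71: toys and games → 7.5% → £1.93
Total tax = £1.34 + £0.88 + £4.01 + £0.62 + £2.42 + £21.40 + £6.76 + £1.93 = £39.36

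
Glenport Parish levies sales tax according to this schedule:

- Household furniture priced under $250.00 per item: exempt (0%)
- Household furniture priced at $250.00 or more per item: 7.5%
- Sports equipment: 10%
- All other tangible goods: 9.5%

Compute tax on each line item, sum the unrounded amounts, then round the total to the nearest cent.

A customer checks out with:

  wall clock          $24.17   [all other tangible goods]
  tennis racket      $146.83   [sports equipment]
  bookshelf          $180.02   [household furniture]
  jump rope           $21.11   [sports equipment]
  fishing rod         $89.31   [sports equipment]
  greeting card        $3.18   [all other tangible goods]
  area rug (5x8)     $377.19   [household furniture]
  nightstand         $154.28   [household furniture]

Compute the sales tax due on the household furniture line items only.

$28.29

Bookshelf $180.02: household furniture, under $250.00 → 0% → $0.00
Area rug (5x8) $377.19: household furniture, $250.00 or more → 7.5% → $28.28925
Nightstand $154.28: household furniture, under $250.00 → 0% → $0.00
Tax on household furniture: unrounded sum = $28.28925 → $28.29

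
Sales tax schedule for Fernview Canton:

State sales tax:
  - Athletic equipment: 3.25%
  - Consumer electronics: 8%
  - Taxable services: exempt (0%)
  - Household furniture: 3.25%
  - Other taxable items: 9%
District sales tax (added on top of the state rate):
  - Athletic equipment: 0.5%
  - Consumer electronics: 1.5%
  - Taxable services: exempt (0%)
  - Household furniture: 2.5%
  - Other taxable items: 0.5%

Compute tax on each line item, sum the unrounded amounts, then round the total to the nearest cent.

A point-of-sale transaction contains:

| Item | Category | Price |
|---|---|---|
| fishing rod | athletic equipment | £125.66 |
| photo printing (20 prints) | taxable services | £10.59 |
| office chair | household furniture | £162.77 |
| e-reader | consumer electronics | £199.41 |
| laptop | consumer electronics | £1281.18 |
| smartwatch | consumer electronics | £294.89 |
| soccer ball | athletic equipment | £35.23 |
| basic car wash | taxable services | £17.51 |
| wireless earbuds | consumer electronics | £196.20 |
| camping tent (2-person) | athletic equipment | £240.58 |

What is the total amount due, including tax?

£2775.74

Fishing rod £125.66: athletic equipment → 3.25% + 0.5% district = 3.75% → £4.71225
Photo printing (20 prints) £10.59: taxable services → 0% + 0% district = 0% → £0.00
Office chair £162.77: household furniture → 3.25% + 2.5% district = 5.75% → £9.359275
E-reader £199.41: consumer electronics → 8% + 1.5% district = 9.5% → £18.94395
Laptop £1281.18: consumer electronics → 8% + 1.5% district = 9.5% → £121.7121
Smartwatch £294.89: consumer electronics → 8% + 1.5% district = 9.5% → £28.01455
Soccer ball £35.23: athletic equipment → 3.25% + 0.5% district = 3.75% → £1.321125
Basic car wash £17.51: taxable services → 0% + 0% district = 0% → £0.00
Wireless earbuds £196.20: consumer electronics → 8% + 1.5% district = 9.5% → £18.639
Camping tent (2-person) £240.58: athletic equipment → 3.25% + 0.5% district = 3.75% → £9.02175
Subtotal = £2564.02; unrounded tax = £211.724 → £211.72; total due = £2775.74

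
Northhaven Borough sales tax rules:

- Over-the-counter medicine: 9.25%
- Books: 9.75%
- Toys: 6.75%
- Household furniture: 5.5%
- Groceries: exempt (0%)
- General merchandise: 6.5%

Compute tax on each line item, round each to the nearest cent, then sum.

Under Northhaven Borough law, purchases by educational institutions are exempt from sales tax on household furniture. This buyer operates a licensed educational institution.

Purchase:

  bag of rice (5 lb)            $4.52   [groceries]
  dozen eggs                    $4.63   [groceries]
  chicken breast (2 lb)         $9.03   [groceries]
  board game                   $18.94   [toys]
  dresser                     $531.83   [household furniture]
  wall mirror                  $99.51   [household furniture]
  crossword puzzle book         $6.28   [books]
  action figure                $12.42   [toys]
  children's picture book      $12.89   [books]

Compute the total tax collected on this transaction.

Bag of rice (5 lb) $4.52: groceries → 0% → $0.00
Dozen eggs $4.63: groceries → 0% → $0.00
Chicken breast (2 lb) $9.03: groceries → 0% → $0.00
Board game $18.94: toys → 6.75% → $1.28
Dresser $531.83: household furniture, buyer-exempt → 0% → $0.00
Wall mirror $99.51: household furniture, buyer-exempt → 0% → $0.00
Crossword puzzle book $6.28: books → 9.75% → $0.61
Action figure $12.42: toys → 6.75% → $0.84
Children's picture book $12.89: books → 9.75% → $1.26
Total tax = $1.28 + $0.61 + $0.84 + $1.26 = $3.99

$3.99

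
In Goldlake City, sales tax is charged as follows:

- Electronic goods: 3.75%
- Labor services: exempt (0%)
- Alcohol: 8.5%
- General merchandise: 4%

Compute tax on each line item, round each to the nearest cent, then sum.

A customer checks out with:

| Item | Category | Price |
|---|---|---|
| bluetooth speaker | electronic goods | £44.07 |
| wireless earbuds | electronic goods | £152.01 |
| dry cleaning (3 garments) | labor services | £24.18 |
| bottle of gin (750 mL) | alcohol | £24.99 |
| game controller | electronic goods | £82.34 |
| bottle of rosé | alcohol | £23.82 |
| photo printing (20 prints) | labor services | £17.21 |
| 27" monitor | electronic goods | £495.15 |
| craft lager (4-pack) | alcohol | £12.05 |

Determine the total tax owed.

Bluetooth speaker £44.07: electronic goods → 3.75% → £1.65
Wireless earbuds £152.01: electronic goods → 3.75% → £5.70
Dry cleaning (3 garments) £24.18: labor services → 0% → £0.00
Bottle of gin (750 mL) £24.99: alcohol → 8.5% → £2.12
Game controller £82.34: electronic goods → 3.75% → £3.09
Bottle of rosé £23.82: alcohol → 8.5% → £2.02
Photo printing (20 prints) £17.21: labor services → 0% → £0.00
27" monitor £495.15: electronic goods → 3.75% → £18.57
Craft lager (4-pack) £12.05: alcohol → 8.5% → £1.02
Total tax = £1.65 + £5.70 + £2.12 + £3.09 + £2.02 + £18.57 + £1.02 = £34.17

£34.17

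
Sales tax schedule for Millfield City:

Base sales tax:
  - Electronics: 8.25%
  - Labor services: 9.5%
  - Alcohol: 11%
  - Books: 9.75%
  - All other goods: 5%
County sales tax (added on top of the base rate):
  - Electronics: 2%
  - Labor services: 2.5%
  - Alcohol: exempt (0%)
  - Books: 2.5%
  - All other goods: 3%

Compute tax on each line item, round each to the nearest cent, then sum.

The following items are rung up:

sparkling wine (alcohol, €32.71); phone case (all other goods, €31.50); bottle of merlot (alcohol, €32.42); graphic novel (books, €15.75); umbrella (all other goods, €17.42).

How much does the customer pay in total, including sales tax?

Sparkling wine €32.71: alcohol → 11% + 0% county = 11% → €3.60
Phone case €31.50: all other goods → 5% + 3% county = 8% → €2.52
Bottle of merlot €32.42: alcohol → 11% + 0% county = 11% → €3.57
Graphic novel €15.75: books → 9.75% + 2.5% county = 12.25% → €1.93
Umbrella €17.42: all other goods → 5% + 3% county = 8% → €1.39
Subtotal = €129.80; tax = €13.01; total due = €142.81

€142.81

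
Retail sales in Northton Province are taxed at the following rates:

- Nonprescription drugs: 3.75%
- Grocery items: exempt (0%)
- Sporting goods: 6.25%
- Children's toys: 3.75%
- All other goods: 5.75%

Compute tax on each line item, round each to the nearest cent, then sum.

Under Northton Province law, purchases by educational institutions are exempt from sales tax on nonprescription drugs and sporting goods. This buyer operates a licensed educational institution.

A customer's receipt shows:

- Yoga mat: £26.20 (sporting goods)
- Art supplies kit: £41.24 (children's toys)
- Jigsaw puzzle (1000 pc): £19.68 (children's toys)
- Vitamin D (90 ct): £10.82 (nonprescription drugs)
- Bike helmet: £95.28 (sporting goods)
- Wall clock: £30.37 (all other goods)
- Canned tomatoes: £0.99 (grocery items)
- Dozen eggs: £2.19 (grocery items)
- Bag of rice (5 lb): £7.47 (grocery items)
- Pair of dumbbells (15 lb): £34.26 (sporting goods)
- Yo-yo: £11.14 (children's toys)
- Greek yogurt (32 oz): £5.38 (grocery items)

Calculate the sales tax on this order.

£4.46

Yoga mat £26.20: sporting goods, buyer-exempt → 0% → £0.00
Art supplies kit £41.24: children's toys → 3.75% → £1.55
Jigsaw puzzle (1000 pc) £19.68: children's toys → 3.75% → £0.74
Vitamin D (90 ct) £10.82: nonprescription drugs, buyer-exempt → 0% → £0.00
Bike helmet £95.28: sporting goods, buyer-exempt → 0% → £0.00
Wall clock £30.37: all other goods → 5.75% → £1.75
Canned tomatoes £0.99: grocery items → 0% → £0.00
Dozen eggs £2.19: grocery items → 0% → £0.00
Bag of rice (5 lb) £7.47: grocery items → 0% → £0.00
Pair of dumbbells (15 lb) £34.26: sporting goods, buyer-exempt → 0% → £0.00
Yo-yo £11.14: children's toys → 3.75% → £0.42
Greek yogurt (32 oz) £5.38: grocery items → 0% → £0.00
Total tax = £1.55 + £0.74 + £1.75 + £0.42 = £4.46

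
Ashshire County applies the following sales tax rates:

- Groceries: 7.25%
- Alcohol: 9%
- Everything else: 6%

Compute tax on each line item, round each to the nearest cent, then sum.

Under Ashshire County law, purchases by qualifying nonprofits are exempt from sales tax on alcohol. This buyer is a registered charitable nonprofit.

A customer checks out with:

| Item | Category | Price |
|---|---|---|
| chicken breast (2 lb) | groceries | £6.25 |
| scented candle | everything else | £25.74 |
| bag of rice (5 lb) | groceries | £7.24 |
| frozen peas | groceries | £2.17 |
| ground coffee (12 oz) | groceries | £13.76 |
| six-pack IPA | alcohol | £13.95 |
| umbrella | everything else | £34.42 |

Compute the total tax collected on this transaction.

£5.74

Chicken breast (2 lb) £6.25: groceries → 7.25% → £0.45
Scented candle £25.74: everything else → 6% → £1.54
Bag of rice (5 lb) £7.24: groceries → 7.25% → £0.52
Frozen peas £2.17: groceries → 7.25% → £0.16
Ground coffee (12 oz) £13.76: groceries → 7.25% → £1.00
Six-pack IPA £13.95: alcohol, buyer-exempt → 0% → £0.00
Umbrella £34.42: everything else → 6% → £2.07
Total tax = £0.45 + £1.54 + £0.52 + £0.16 + £1.00 + £2.07 = £5.74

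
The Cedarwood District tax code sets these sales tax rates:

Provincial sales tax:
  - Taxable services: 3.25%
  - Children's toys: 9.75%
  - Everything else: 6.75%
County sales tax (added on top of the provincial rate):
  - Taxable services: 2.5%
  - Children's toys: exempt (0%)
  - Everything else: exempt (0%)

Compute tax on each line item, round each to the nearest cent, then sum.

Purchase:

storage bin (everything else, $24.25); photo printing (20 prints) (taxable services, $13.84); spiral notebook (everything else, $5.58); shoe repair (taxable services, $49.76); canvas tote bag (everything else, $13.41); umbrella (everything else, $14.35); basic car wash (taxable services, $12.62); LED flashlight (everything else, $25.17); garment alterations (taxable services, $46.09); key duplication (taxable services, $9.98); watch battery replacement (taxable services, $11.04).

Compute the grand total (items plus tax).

$239.93

Storage bin $24.25: everything else → 6.75% + 0% county = 6.75% → $1.64
Photo printing (20 prints) $13.84: taxable services → 3.25% + 2.5% county = 5.75% → $0.80
Spiral notebook $5.58: everything else → 6.75% + 0% county = 6.75% → $0.38
Shoe repair $49.76: taxable services → 3.25% + 2.5% county = 5.75% → $2.86
Canvas tote bag $13.41: everything else → 6.75% + 0% county = 6.75% → $0.91
Umbrella $14.35: everything else → 6.75% + 0% county = 6.75% → $0.97
Basic car wash $12.62: taxable services → 3.25% + 2.5% county = 5.75% → $0.73
LED flashlight $25.17: everything else → 6.75% + 0% county = 6.75% → $1.70
Garment alterations $46.09: taxable services → 3.25% + 2.5% county = 5.75% → $2.65
Key duplication $9.98: taxable services → 3.25% + 2.5% county = 5.75% → $0.57
Watch battery replacement $11.04: taxable services → 3.25% + 2.5% county = 5.75% → $0.63
Subtotal = $226.09; tax = $13.84; total due = $239.93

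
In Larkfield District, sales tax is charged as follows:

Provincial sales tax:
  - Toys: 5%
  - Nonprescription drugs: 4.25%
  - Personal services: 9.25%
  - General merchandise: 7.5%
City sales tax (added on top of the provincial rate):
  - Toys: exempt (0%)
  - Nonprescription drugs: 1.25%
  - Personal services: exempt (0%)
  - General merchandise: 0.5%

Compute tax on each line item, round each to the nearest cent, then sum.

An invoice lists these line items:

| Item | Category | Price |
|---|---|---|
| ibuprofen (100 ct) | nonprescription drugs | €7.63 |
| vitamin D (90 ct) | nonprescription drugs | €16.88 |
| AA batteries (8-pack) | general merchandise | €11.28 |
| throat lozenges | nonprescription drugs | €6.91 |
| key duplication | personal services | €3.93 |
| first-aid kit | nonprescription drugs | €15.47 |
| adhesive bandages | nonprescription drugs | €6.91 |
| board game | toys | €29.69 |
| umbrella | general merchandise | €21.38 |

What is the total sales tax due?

Ibuprofen (100 ct) €7.63: nonprescription drugs → 4.25% + 1.25% city = 5.5% → €0.42
Vitamin D (90 ct) €16.88: nonprescription drugs → 4.25% + 1.25% city = 5.5% → €0.93
AA batteries (8-pack) €11.28: general merchandise → 7.5% + 0.5% city = 8% → €0.90
Throat lozenges €6.91: nonprescription drugs → 4.25% + 1.25% city = 5.5% → €0.38
Key duplication €3.93: personal services → 9.25% + 0% city = 9.25% → €0.36
First-aid kit €15.47: nonprescription drugs → 4.25% + 1.25% city = 5.5% → €0.85
Adhesive bandages €6.91: nonprescription drugs → 4.25% + 1.25% city = 5.5% → €0.38
Board game €29.69: toys → 5% + 0% city = 5% → €1.48
Umbrella €21.38: general merchandise → 7.5% + 0.5% city = 8% → €1.71
Total tax = €0.42 + €0.93 + €0.90 + €0.38 + €0.36 + €0.85 + €0.38 + €1.48 + €1.71 = €7.41

€7.41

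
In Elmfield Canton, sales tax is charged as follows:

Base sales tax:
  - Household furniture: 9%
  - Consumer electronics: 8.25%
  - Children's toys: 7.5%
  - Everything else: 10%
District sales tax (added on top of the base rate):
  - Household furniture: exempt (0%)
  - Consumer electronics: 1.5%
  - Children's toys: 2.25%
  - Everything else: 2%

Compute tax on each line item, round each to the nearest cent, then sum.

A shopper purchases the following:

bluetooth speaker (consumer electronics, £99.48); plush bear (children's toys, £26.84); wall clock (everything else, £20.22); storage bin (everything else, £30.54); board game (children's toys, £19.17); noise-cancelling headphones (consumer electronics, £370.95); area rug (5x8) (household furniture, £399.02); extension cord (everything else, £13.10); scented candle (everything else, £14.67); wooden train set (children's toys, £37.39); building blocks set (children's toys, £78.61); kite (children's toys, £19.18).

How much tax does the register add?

£108.87

Bluetooth speaker £99.48: consumer electronics → 8.25% + 1.5% district = 9.75% → £9.70
Plush bear £26.84: children's toys → 7.5% + 2.25% district = 9.75% → £2.62
Wall clock £20.22: everything else → 10% + 2% district = 12% → £2.43
Storage bin £30.54: everything else → 10% + 2% district = 12% → £3.66
Board game £19.17: children's toys → 7.5% + 2.25% district = 9.75% → £1.87
Noise-cancelling headphones £370.95: consumer electronics → 8.25% + 1.5% district = 9.75% → £36.17
Area rug (5x8) £399.02: household furniture → 9% + 0% district = 9% → £35.91
Extension cord £13.10: everything else → 10% + 2% district = 12% → £1.57
Scented candle £14.67: everything else → 10% + 2% district = 12% → £1.76
Wooden train set £37.39: children's toys → 7.5% + 2.25% district = 9.75% → £3.65
Building blocks set £78.61: children's toys → 7.5% + 2.25% district = 9.75% → £7.66
Kite £19.18: children's toys → 7.5% + 2.25% district = 9.75% → £1.87
Total tax = £9.70 + £2.62 + £2.43 + £3.66 + £1.87 + £36.17 + £35.91 + £1.57 + £1.76 + £3.65 + £7.66 + £1.87 = £108.87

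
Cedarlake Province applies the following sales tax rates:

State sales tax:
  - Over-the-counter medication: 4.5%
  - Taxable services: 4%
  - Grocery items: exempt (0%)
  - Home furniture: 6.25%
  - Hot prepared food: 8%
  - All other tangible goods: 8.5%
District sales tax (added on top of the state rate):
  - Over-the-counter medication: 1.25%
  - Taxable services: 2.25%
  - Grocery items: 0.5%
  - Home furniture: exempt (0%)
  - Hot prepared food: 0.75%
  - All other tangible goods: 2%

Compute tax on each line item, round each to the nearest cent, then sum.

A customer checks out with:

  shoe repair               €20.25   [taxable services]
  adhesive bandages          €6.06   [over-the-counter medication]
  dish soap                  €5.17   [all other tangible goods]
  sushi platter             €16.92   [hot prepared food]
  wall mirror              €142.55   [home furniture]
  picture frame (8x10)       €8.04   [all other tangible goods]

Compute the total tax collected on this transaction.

Shoe repair €20.25: taxable services → 4% + 2.25% district = 6.25% → €1.27
Adhesive bandages €6.06: over-the-counter medication → 4.5% + 1.25% district = 5.75% → €0.35
Dish soap €5.17: all other tangible goods → 8.5% + 2% district = 10.5% → €0.54
Sushi platter €16.92: hot prepared food → 8% + 0.75% district = 8.75% → €1.48
Wall mirror €142.55: home furniture → 6.25% + 0% district = 6.25% → €8.91
Picture frame (8x10) €8.04: all other tangible goods → 8.5% + 2% district = 10.5% → €0.84
Total tax = €1.27 + €0.35 + €0.54 + €1.48 + €8.91 + €0.84 = €13.39

€13.39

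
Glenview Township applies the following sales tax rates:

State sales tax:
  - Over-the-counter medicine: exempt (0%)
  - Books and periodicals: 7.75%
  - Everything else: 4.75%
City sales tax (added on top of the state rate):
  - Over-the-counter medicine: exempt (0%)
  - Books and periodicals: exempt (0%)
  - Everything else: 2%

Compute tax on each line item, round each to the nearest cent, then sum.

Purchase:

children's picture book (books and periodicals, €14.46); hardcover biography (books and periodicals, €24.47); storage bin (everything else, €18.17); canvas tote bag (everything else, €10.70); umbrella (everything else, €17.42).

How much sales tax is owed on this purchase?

Children's picture book €14.46: books and periodicals → 7.75% + 0% city = 7.75% → €1.12
Hardcover biography €24.47: books and periodicals → 7.75% + 0% city = 7.75% → €1.90
Storage bin €18.17: everything else → 4.75% + 2% city = 6.75% → €1.23
Canvas tote bag €10.70: everything else → 4.75% + 2% city = 6.75% → €0.72
Umbrella €17.42: everything else → 4.75% + 2% city = 6.75% → €1.18
Total tax = €1.12 + €1.90 + €1.23 + €0.72 + €1.18 = €6.15

€6.15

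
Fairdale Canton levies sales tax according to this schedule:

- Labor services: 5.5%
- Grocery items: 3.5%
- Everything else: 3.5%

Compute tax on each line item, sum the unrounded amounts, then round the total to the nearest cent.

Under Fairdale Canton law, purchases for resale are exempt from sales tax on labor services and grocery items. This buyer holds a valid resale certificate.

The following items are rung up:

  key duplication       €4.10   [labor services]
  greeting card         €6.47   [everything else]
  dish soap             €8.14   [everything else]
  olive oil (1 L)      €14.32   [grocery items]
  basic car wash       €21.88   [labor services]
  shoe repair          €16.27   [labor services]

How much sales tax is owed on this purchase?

€0.51

Key duplication €4.10: labor services, buyer-exempt → 0% → €0.00
Greeting card €6.47: everything else → 3.5% → €0.22645
Dish soap €8.14: everything else → 3.5% → €0.2849
Olive oil (1 L) €14.32: grocery items, buyer-exempt → 0% → €0.00
Basic car wash €21.88: labor services, buyer-exempt → 0% → €0.00
Shoe repair €16.27: labor services, buyer-exempt → 0% → €0.00
Unrounded tax sum = €0.51135 → €0.51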